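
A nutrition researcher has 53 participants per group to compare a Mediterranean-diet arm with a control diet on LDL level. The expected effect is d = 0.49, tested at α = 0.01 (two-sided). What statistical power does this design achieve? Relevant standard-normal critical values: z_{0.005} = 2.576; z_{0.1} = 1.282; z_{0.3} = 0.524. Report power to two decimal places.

power ≈ 0.48

For two equal groups, power = Φ(d·√(n/2) − z_{α/2}).
d·√(n/2) = 0.49 × √(53/2) = 0.49 × 5.148 = 2.522.
z_β = 2.522 − 2.576 = -0.054.
Power = Φ(-0.054) = 0.479.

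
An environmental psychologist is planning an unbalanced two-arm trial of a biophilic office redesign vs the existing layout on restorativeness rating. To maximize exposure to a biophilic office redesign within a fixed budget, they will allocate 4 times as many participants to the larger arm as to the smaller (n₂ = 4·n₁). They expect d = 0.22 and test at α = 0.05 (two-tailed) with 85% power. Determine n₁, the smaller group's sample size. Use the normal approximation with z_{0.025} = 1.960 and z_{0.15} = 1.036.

With allocation ratio k = n₂/n₁ = 4, Var(x̄₁−x̄₂) = σ²(1/n₁ + 1/(k·n₁)) = σ²·(k+1)/(k·n₁).
So n₁ = (1 + 1/k)·((z_{α/2} + z_β)/d)² = 1.250 × (2.996/0.22)².
n₁ = 1.250 × 185.45 = 231.8.
Round up: n₁ = 232, giving n₂ = 4 × 232 = 928.

n₁ = 232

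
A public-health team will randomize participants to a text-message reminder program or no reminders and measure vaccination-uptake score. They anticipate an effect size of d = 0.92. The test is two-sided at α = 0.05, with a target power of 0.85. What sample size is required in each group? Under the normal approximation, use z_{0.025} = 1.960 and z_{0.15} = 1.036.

For two independent groups with equal n: n = 2·((z_{α/2} + z_β) / d)².
z_{α/2} + z_β = 1.960 + 1.036 = 2.996.
n = 2 × (2.996 / 0.92)² = 2 × 3.257² = 2 × 10.60 = 21.2.
Round up to the next whole participant.

n = 22 per group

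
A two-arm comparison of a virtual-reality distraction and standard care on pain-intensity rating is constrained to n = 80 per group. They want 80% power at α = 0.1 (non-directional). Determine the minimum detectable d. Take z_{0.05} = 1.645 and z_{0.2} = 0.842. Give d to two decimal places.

For two independent groups of n = 80 each: d_min = (z_{α/2} + z_β)·√(2/n).
z-sum = 1.645 + 0.842 = 2.487.
d_min = 2.487 × √(2/80) = 2.487 × 0.1581 = 0.393.

d_min ≈ 0.39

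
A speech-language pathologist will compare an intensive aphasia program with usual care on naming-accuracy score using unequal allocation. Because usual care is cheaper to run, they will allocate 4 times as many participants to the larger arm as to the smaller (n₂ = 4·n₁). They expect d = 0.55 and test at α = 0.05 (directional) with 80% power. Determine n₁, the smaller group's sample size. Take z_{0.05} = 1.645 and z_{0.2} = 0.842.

n₁ = 26

With allocation ratio k = n₂/n₁ = 4, Var(x̄₁−x̄₂) = σ²(1/n₁ + 1/(k·n₁)) = σ²·(k+1)/(k·n₁).
So n₁ = (1 + 1/k)·((z_{α} + z_β)/d)² = 1.250 × (2.487/0.55)².
n₁ = 1.250 × 20.45 = 25.6.
Round up: n₁ = 26, giving n₂ = 4 × 26 = 104.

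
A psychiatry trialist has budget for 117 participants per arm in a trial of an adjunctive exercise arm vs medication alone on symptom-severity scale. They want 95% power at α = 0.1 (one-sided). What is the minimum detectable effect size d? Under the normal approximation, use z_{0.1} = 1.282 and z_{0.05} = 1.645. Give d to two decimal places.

d_min ≈ 0.38

For two independent groups of n = 117 each: d_min = (z_{α} + z_β)·√(2/n).
z-sum = 1.282 + 1.645 = 2.927.
d_min = 2.927 × √(2/117) = 2.927 × 0.1307 = 0.383.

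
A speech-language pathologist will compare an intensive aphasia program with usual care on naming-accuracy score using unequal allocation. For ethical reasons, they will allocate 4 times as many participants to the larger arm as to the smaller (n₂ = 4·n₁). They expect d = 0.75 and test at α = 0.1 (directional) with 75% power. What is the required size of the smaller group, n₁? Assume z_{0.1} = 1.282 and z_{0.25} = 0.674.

With allocation ratio k = n₂/n₁ = 4, Var(x̄₁−x̄₂) = σ²(1/n₁ + 1/(k·n₁)) = σ²·(k+1)/(k·n₁).
So n₁ = (1 + 1/k)·((z_{α} + z_β)/d)² = 1.250 × (1.956/0.75)².
n₁ = 1.250 × 6.80 = 8.5.
Round up: n₁ = 9, giving n₂ = 4 × 9 = 36.

n₁ = 9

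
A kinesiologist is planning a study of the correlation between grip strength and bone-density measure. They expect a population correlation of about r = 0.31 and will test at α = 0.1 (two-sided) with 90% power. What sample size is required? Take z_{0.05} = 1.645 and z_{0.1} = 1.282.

Fisher's z: C = ½·ln((1+r)/(1−r)) = ½·ln(1.8986) = 0.3205.
n = ((z_{α/2} + z_β)/C)² + 3.
(1.645 + 1.282) / 0.3205 = 2.927 / 0.3205 = 9.133.
n = 9.133² + 3 = 83.40 + 3 = 86.4.
Round up.

n = 87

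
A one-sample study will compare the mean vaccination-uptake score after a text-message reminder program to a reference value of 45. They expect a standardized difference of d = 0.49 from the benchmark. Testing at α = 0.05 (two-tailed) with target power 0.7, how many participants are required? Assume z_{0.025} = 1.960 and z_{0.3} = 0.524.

n = 26

For a one-sample test: n = ((z_{α/2} + z_β) / d)².
z_{α/2} + z_β = 1.960 + 0.524 = 2.484.
n = (2.484 / 0.49)² = 5.069² = 25.70.
Round up.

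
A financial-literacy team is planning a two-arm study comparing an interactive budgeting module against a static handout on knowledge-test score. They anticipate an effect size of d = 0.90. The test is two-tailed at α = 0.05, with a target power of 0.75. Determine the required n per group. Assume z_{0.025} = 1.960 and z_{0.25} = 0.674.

For two independent groups with equal n: n = 2·((z_{α/2} + z_β) / d)².
z_{α/2} + z_β = 1.960 + 0.674 = 2.634.
n = 2 × (2.634 / 0.90)² = 2 × 2.927² = 2 × 8.57 = 17.1.
Round up to the next whole participant.

n = 18 per group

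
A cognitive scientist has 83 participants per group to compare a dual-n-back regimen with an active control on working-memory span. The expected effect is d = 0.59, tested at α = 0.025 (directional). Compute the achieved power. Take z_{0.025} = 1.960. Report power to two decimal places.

power ≈ 0.97

For two equal groups, power = Φ(d·√(n/2) − z_{α}).
d·√(n/2) = 0.59 × √(83/2) = 0.59 × 6.442 = 3.801.
z_β = 3.801 − 1.960 = 1.841.
Power = Φ(1.841) = 0.967.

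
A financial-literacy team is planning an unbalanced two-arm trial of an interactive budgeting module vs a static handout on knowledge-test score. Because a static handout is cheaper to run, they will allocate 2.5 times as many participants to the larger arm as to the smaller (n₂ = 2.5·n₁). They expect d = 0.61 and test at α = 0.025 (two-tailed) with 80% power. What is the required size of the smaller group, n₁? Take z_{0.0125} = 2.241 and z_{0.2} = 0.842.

n₁ = 36

With allocation ratio k = n₂/n₁ = 2.5, Var(x̄₁−x̄₂) = σ²(1/n₁ + 1/(k·n₁)) = σ²·(k+1)/(k·n₁).
So n₁ = (1 + 1/k)·((z_{α/2} + z_β)/d)² = 1.400 × (3.083/0.61)².
n₁ = 1.400 × 25.54 = 35.8.
Round up: n₁ = 36, giving n₂ = 2.5 × 36 = 90.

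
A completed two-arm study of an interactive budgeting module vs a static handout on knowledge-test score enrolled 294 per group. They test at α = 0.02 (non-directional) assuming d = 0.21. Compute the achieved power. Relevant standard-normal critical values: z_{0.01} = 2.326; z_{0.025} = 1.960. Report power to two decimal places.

power ≈ 0.59

For two equal groups, power = Φ(d·√(n/2) − z_{α/2}).
d·√(n/2) = 0.21 × √(294/2) = 0.21 × 12.124 = 2.546.
z_β = 2.546 − 2.326 = 0.220.
Power = Φ(0.220) = 0.587.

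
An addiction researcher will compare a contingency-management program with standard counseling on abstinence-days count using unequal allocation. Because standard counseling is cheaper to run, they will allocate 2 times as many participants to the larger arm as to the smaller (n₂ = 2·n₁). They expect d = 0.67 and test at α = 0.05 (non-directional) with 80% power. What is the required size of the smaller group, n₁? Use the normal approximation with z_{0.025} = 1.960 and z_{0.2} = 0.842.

With allocation ratio k = n₂/n₁ = 2, Var(x̄₁−x̄₂) = σ²(1/n₁ + 1/(k·n₁)) = σ²·(k+1)/(k·n₁).
So n₁ = (1 + 1/k)·((z_{α/2} + z_β)/d)² = 1.500 × (2.802/0.67)².
n₁ = 1.500 × 17.49 = 26.2.
Round up: n₁ = 27, giving n₂ = 2 × 27 = 54.

n₁ = 27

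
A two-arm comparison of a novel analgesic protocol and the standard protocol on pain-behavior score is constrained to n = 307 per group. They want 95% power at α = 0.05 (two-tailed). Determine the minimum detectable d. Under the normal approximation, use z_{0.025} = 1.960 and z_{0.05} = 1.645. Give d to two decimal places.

d_min ≈ 0.29

For two independent groups of n = 307 each: d_min = (z_{α/2} + z_β)·√(2/n).
z-sum = 1.960 + 1.645 = 3.605.
d_min = 3.605 × √(2/307) = 3.605 × 0.0807 = 0.291.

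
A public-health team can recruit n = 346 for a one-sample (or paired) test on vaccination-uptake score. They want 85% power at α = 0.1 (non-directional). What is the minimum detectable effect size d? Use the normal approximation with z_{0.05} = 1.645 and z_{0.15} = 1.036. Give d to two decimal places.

d_min ≈ 0.14

For a single sample (or paired design) of n = 346: d_min = (z_{α/2} + z_β)/√n.
z-sum = 1.645 + 1.036 = 2.681.
d_min = 2.681 / √346 = 2.681 / 18.601 = 0.144.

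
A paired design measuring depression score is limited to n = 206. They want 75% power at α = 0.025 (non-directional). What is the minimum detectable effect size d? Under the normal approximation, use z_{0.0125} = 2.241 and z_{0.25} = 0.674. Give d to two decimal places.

For a single sample (or paired design) of n = 206: d_min = (z_{α/2} + z_β)/√n.
z-sum = 2.241 + 0.674 = 2.915.
d_min = 2.915 / √206 = 2.915 / 14.353 = 0.203.

d_min ≈ 0.20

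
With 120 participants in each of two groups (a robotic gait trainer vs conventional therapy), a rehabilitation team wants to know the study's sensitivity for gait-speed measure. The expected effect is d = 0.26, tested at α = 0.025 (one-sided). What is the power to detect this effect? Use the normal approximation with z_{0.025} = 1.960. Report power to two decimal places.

power ≈ 0.52

For two equal groups, power = Φ(d·√(n/2) − z_{α}).
d·√(n/2) = 0.26 × √(120/2) = 0.26 × 7.746 = 2.014.
z_β = 2.014 − 1.960 = 0.054.
Power = Φ(0.054) = 0.522.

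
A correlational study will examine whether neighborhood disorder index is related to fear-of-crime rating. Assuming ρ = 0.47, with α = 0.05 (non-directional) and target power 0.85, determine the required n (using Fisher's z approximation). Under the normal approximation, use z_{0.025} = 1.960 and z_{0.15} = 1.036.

n = 38

Fisher's z: C = ½·ln((1+r)/(1−r)) = ½·ln(2.7736) = 0.5101.
n = ((z_{α/2} + z_β)/C)² + 3.
(1.960 + 1.036) / 0.5101 = 2.996 / 0.5101 = 5.873.
n = 5.873² + 3 = 34.50 + 3 = 37.5.
Round up.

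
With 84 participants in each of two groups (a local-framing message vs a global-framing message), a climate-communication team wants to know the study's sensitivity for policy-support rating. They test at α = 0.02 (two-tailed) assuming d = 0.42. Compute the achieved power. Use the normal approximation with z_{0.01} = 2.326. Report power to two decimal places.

power ≈ 0.65

For two equal groups, power = Φ(d·√(n/2) − z_{α/2}).
d·√(n/2) = 0.42 × √(84/2) = 0.42 × 6.481 = 2.722.
z_β = 2.722 − 2.326 = 0.396.
Power = Φ(0.396) = 0.654.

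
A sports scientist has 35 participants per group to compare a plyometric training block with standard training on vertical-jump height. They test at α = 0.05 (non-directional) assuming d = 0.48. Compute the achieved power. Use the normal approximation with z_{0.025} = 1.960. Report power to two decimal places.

For two equal groups, power = Φ(d·√(n/2) − z_{α/2}).
d·√(n/2) = 0.48 × √(35/2) = 0.48 × 4.183 = 2.008.
z_β = 2.008 − 1.960 = 0.048.
Power = Φ(0.048) = 0.519.

power ≈ 0.52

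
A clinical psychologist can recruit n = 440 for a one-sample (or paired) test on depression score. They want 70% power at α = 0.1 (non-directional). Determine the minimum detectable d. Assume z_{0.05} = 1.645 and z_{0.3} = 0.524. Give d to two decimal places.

d_min ≈ 0.10

For a single sample (or paired design) of n = 440: d_min = (z_{α/2} + z_β)/√n.
z-sum = 1.645 + 0.524 = 2.169.
d_min = 2.169 / √440 = 2.169 / 20.976 = 0.103.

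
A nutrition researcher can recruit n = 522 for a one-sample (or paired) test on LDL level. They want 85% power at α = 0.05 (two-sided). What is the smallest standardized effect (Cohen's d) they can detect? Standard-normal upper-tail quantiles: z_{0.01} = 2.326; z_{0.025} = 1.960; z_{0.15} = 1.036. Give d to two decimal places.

For a single sample (or paired design) of n = 522: d_min = (z_{α/2} + z_β)/√n.
z-sum = 1.960 + 1.036 = 2.996.
d_min = 2.996 / √522 = 2.996 / 22.847 = 0.131.

d_min ≈ 0.13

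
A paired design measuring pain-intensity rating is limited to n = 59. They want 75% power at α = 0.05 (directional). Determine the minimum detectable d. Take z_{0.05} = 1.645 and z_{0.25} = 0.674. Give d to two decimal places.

d_min ≈ 0.30

For a single sample (or paired design) of n = 59: d_min = (z_{α} + z_β)/√n.
z-sum = 1.645 + 0.674 = 2.319.
d_min = 2.319 / √59 = 2.319 / 7.681 = 0.302.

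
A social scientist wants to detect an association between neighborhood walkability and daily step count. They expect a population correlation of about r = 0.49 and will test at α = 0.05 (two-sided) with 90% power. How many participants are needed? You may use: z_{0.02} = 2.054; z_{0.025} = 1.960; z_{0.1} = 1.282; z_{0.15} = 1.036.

Fisher's z: C = ½·ln((1+r)/(1−r)) = ½·ln(2.9216) = 0.5361.
n = ((z_{α/2} + z_β)/C)² + 3.
(1.960 + 1.282) / 0.5361 = 3.242 / 0.5361 = 6.047.
n = 6.047² + 3 = 36.57 + 3 = 39.6.
Round up.

n = 40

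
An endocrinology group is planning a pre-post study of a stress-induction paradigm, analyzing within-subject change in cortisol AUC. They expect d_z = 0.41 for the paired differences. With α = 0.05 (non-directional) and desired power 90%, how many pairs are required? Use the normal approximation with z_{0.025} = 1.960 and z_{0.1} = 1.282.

For a paired (one-sample on differences) test: n = ((z_{α/2} + z_β) / d)².
z_{α/2} + z_β = 1.960 + 1.282 = 3.242.
n = (3.242 / 0.41)² = 7.907² = 62.53.
Round up.

n = 63 pairs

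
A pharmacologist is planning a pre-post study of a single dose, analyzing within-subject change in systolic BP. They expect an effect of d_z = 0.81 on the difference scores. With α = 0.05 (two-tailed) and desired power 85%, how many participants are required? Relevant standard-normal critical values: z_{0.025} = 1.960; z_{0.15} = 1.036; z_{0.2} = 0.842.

n = 14 pairs

For a paired (one-sample on differences) test: n = ((z_{α/2} + z_β) / d)².
z_{α/2} + z_β = 1.960 + 1.036 = 2.996.
n = (2.996 / 0.81)² = 3.699² = 13.68.
Round up.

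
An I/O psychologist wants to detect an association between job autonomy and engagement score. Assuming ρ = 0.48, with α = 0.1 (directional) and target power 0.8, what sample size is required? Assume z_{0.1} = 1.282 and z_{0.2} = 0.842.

Fisher's z: C = ½·ln((1+r)/(1−r)) = ½·ln(2.8462) = 0.5230.
n = ((z_{α} + z_β)/C)² + 3.
(1.282 + 0.842) / 0.5230 = 2.124 / 0.5230 = 4.061.
n = 4.061² + 3 = 16.49 + 3 = 19.5.
Round up.

n = 20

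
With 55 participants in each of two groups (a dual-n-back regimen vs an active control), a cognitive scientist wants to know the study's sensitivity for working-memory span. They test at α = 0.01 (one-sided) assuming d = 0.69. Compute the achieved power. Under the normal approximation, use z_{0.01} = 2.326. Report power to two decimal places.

power ≈ 0.90

For two equal groups, power = Φ(d·√(n/2) − z_{α}).
d·√(n/2) = 0.69 × √(55/2) = 0.69 × 5.244 = 3.618.
z_β = 3.618 − 2.326 = 1.292.
Power = Φ(1.292) = 0.902.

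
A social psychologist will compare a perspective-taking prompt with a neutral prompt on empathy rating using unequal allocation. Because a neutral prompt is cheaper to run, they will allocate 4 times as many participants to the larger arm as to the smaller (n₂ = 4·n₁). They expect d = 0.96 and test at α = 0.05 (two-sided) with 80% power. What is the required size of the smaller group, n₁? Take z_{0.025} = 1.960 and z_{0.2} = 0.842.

n₁ = 11

With allocation ratio k = n₂/n₁ = 4, Var(x̄₁−x̄₂) = σ²(1/n₁ + 1/(k·n₁)) = σ²·(k+1)/(k·n₁).
So n₁ = (1 + 1/k)·((z_{α/2} + z_β)/d)² = 1.250 × (2.802/0.96)².
n₁ = 1.250 × 8.52 = 10.6.
Round up: n₁ = 11, giving n₂ = 4 × 11 = 44.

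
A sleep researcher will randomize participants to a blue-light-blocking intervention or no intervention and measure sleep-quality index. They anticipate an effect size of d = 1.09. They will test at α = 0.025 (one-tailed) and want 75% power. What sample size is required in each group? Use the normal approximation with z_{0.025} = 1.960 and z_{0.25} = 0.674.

n = 12 per group

For two independent groups with equal n: n = 2·((z_{α} + z_β) / d)².
z_{α} + z_β = 1.960 + 0.674 = 2.634.
n = 2 × (2.634 / 1.09)² = 2 × 2.417² = 2 × 5.84 = 11.7.
Round up to the next whole participant.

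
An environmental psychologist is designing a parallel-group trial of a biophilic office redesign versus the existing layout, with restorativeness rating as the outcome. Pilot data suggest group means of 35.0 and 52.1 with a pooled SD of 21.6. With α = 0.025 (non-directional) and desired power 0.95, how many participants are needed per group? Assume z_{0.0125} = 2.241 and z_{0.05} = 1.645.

Cohen's d = |M₁ − M₂| / SD_pooled = |35.0 − 52.1| / 21.6 = 17.1 / 21.6 = 0.792.
For two independent groups with equal n: n = 2·((z_{α/2} + z_β) / d)².
z_{α/2} + z_β = 2.241 + 1.645 = 3.886.
n = 2 × (3.886 / 0.792)² = 2 × 4.907² = 2 × 24.07 = 48.1.
Round up to the next whole participant.

n = 49 per group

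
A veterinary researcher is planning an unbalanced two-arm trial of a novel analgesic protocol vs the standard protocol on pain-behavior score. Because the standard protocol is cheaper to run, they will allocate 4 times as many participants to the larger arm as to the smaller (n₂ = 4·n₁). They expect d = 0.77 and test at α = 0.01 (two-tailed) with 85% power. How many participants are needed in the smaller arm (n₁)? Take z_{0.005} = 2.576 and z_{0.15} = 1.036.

n₁ = 28

With allocation ratio k = n₂/n₁ = 4, Var(x̄₁−x̄₂) = σ²(1/n₁ + 1/(k·n₁)) = σ²·(k+1)/(k·n₁).
So n₁ = (1 + 1/k)·((z_{α/2} + z_β)/d)² = 1.250 × (3.612/0.77)².
n₁ = 1.250 × 22.00 = 27.5.
Round up: n₁ = 28, giving n₂ = 4 × 28 = 112.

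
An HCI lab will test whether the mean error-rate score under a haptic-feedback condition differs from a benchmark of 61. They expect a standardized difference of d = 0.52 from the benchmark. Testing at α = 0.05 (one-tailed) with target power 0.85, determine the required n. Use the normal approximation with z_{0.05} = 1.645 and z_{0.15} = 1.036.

n = 27

For a one-sample test: n = ((z_{α} + z_β) / d)².
z_{α} + z_β = 1.645 + 1.036 = 2.681.
n = (2.681 / 0.52)² = 5.156² = 26.58.
Round up.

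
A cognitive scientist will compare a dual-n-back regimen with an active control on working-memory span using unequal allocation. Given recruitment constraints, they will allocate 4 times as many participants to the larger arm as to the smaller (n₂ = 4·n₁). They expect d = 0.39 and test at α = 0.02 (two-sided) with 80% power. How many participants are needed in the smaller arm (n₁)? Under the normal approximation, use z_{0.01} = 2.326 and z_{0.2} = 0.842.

With allocation ratio k = n₂/n₁ = 4, Var(x̄₁−x̄₂) = σ²(1/n₁ + 1/(k·n₁)) = σ²·(k+1)/(k·n₁).
So n₁ = (1 + 1/k)·((z_{α/2} + z_β)/d)² = 1.250 × (3.168/0.39)².
n₁ = 1.250 × 65.98 = 82.5.
Round up: n₁ = 83, giving n₂ = 4 × 83 = 332.

n₁ = 83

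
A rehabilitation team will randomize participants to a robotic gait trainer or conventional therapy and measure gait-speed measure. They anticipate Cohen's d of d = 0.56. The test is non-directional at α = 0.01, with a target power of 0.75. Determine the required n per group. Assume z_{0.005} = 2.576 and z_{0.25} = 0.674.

n = 68 per group

For two independent groups with equal n: n = 2·((z_{α/2} + z_β) / d)².
z_{α/2} + z_β = 2.576 + 0.674 = 3.250.
n = 2 × (3.250 / 0.56)² = 2 × 5.804² = 2 × 33.68 = 67.4.
Round up to the next whole participant.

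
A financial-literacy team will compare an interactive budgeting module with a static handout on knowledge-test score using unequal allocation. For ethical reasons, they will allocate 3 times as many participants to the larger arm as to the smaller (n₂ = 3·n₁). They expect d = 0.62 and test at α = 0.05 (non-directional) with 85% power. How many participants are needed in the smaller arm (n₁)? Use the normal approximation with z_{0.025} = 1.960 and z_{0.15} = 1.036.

With allocation ratio k = n₂/n₁ = 3, Var(x̄₁−x̄₂) = σ²(1/n₁ + 1/(k·n₁)) = σ²·(k+1)/(k·n₁).
So n₁ = (1 + 1/k)·((z_{α/2} + z_β)/d)² = 1.333 × (2.996/0.62)².
n₁ = 1.333 × 23.35 = 31.1.
Round up: n₁ = 32, giving n₂ = 3 × 32 = 96.

n₁ = 32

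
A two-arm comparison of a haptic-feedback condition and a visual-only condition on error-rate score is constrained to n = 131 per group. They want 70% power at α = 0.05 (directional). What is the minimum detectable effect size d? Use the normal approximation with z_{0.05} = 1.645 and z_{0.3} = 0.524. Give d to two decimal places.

d_min ≈ 0.27

For two independent groups of n = 131 each: d_min = (z_{α} + z_β)·√(2/n).
z-sum = 1.645 + 0.524 = 2.169.
d_min = 2.169 × √(2/131) = 2.169 × 0.1236 = 0.268.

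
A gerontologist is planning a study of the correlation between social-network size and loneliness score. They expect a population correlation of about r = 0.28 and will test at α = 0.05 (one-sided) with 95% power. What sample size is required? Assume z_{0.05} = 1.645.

Fisher's z: C = ½·ln((1+r)/(1−r)) = ½·ln(1.7778) = 0.2877.
n = ((z_{α} + z_β)/C)² + 3.
(1.645 + 1.645) / 0.2877 = 3.290 / 0.2877 = 11.436.
n = 11.436² + 3 = 130.77 + 3 = 133.8.
Round up.

n = 134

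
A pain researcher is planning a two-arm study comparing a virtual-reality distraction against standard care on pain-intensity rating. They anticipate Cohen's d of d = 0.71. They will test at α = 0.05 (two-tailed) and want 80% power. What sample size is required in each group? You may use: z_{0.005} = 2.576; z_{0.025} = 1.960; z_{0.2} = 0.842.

For two independent groups with equal n: n = 2·((z_{α/2} + z_β) / d)².
z_{α/2} + z_β = 1.960 + 0.842 = 2.802.
n = 2 × (2.802 / 0.71)² = 2 × 3.946² = 2 × 15.57 = 31.1.
Round up to the next whole participant.

n = 32 per group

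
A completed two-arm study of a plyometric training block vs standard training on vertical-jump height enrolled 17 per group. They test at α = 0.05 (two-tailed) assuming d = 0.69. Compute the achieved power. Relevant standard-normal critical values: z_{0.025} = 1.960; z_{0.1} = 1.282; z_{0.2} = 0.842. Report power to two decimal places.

For two equal groups, power = Φ(d·√(n/2) − z_{α/2}).
d·√(n/2) = 0.69 × √(17/2) = 0.69 × 2.915 = 2.012.
z_β = 2.012 − 1.960 = 0.052.
Power = Φ(0.052) = 0.521.

power ≈ 0.52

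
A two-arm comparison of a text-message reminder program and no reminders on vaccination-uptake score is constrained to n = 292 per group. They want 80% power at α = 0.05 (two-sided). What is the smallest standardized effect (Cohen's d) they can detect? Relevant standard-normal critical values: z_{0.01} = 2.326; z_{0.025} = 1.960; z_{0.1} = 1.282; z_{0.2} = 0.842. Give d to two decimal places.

For two independent groups of n = 292 each: d_min = (z_{α/2} + z_β)·√(2/n).
z-sum = 1.960 + 0.842 = 2.802.
d_min = 2.802 × √(2/292) = 2.802 × 0.0828 = 0.232.

d_min ≈ 0.23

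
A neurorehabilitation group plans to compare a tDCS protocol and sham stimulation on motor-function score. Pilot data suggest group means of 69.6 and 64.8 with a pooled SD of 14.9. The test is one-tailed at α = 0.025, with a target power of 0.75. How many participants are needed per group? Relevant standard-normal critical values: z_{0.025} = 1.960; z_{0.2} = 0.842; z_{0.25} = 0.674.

Cohen's d = |M₁ − M₂| / SD_pooled = |69.6 − 64.8| / 14.9 = 4.8 / 14.9 = 0.322.
For two independent groups with equal n: n = 2·((z_{α} + z_β) / d)².
z_{α} + z_β = 1.960 + 0.674 = 2.634.
n = 2 × (2.634 / 0.322)² = 2 × 8.180² = 2 × 66.91 = 133.8.
Round up to the next whole participant.

n = 134 per group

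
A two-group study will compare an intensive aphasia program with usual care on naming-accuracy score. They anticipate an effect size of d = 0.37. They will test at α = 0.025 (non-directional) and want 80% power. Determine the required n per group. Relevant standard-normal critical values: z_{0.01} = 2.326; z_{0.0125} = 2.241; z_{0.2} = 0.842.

n = 139 per group

For two independent groups with equal n: n = 2·((z_{α/2} + z_β) / d)².
z_{α/2} + z_β = 2.241 + 0.842 = 3.083.
n = 2 × (3.083 / 0.37)² = 2 × 8.332² = 2 × 69.43 = 138.9.
Round up to the next whole participant.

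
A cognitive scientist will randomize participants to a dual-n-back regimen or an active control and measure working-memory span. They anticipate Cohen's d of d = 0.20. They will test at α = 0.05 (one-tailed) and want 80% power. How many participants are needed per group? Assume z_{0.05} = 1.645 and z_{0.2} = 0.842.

n = 310 per group

For two independent groups with equal n: n = 2·((z_{α} + z_β) / d)².
z_{α} + z_β = 1.645 + 0.842 = 2.487.
n = 2 × (2.487 / 0.20)² = 2 × 12.435² = 2 × 154.63 = 309.3.
Round up to the next whole participant.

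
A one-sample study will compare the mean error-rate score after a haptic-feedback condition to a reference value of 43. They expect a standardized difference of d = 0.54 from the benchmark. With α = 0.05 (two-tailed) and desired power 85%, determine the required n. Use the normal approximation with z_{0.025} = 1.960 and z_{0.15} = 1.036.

For a one-sample test: n = ((z_{α/2} + z_β) / d)².
z_{α/2} + z_β = 1.960 + 1.036 = 2.996.
n = (2.996 / 0.54)² = 5.548² = 30.78.
Round up.

n = 31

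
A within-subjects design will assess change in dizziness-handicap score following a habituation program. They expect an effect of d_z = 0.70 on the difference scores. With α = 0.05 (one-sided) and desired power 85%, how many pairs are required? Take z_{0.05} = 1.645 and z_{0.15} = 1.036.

n = 15 pairs

For a paired (one-sample on differences) test: n = ((z_{α} + z_β) / d)².
z_{α} + z_β = 1.645 + 1.036 = 2.681.
n = (2.681 / 0.70)² = 3.830² = 14.67.
Round up.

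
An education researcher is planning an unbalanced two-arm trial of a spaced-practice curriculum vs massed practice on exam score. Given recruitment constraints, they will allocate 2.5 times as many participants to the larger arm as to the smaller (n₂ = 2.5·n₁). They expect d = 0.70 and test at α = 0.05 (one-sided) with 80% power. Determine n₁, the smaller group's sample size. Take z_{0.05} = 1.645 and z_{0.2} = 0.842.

With allocation ratio k = n₂/n₁ = 2.5, Var(x̄₁−x̄₂) = σ²(1/n₁ + 1/(k·n₁)) = σ²·(k+1)/(k·n₁).
So n₁ = (1 + 1/k)·((z_{α} + z_β)/d)² = 1.400 × (2.487/0.70)².
n₁ = 1.400 × 12.62 = 17.7.
Round up: n₁ = 18, giving n₂ = 2.5 × 18 = 45.

n₁ = 18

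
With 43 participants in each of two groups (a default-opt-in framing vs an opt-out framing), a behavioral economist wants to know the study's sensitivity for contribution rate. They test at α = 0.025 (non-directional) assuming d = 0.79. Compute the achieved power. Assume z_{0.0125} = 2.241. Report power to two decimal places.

power ≈ 0.92

For two equal groups, power = Φ(d·√(n/2) − z_{α/2}).
d·√(n/2) = 0.79 × √(43/2) = 0.79 × 4.637 = 3.663.
z_β = 3.663 − 2.241 = 1.422.
Power = Φ(1.422) = 0.922.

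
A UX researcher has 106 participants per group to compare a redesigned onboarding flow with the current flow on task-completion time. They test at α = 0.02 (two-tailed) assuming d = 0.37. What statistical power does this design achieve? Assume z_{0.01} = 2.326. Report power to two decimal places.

power ≈ 0.64

For two equal groups, power = Φ(d·√(n/2) − z_{α/2}).
d·√(n/2) = 0.37 × √(106/2) = 0.37 × 7.280 = 2.694.
z_β = 2.694 − 2.326 = 0.368.
Power = Φ(0.368) = 0.643.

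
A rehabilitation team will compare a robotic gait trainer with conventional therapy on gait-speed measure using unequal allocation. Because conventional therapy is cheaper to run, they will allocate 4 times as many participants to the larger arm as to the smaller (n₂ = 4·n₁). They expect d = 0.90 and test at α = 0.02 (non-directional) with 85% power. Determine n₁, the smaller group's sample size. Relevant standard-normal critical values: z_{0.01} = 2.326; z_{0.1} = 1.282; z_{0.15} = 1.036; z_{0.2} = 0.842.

n₁ = 18

With allocation ratio k = n₂/n₁ = 4, Var(x̄₁−x̄₂) = σ²(1/n₁ + 1/(k·n₁)) = σ²·(k+1)/(k·n₁).
So n₁ = (1 + 1/k)·((z_{α/2} + z_β)/d)² = 1.250 × (3.362/0.90)².
n₁ = 1.250 × 13.95 = 17.4.
Round up: n₁ = 18, giving n₂ = 4 × 18 = 72.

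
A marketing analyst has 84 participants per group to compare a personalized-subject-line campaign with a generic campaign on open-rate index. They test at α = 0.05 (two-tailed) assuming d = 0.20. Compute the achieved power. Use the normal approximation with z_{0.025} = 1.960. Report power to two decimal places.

power ≈ 0.25

For two equal groups, power = Φ(d·√(n/2) − z_{α/2}).
d·√(n/2) = 0.20 × √(84/2) = 0.20 × 6.481 = 1.296.
z_β = 1.296 − 1.960 = -0.664.
Power = Φ(-0.664) = 0.253.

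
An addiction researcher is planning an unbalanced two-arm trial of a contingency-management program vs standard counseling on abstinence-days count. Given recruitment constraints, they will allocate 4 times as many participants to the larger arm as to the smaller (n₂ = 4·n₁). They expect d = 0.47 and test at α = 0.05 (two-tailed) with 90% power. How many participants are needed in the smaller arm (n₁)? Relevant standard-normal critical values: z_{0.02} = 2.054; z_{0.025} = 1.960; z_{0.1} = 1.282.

With allocation ratio k = n₂/n₁ = 4, Var(x̄₁−x̄₂) = σ²(1/n₁ + 1/(k·n₁)) = σ²·(k+1)/(k·n₁).
So n₁ = (1 + 1/k)·((z_{α/2} + z_β)/d)² = 1.250 × (3.242/0.47)².
n₁ = 1.250 × 47.58 = 59.5.
Round up: n₁ = 60, giving n₂ = 4 × 60 = 240.

n₁ = 60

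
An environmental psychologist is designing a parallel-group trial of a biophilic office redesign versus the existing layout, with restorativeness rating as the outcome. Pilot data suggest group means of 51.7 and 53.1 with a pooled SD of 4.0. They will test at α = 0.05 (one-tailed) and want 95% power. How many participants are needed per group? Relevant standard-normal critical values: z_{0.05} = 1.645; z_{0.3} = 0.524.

n = 177 per group

Cohen's d = |M₁ − M₂| / SD_pooled = |51.7 − 53.1| / 4.0 = 1.4 / 4.0 = 0.350.
For two independent groups with equal n: n = 2·((z_{α} + z_β) / d)².
z_{α} + z_β = 1.645 + 1.645 = 3.290.
n = 2 × (3.290 / 0.350)² = 2 × 9.400² = 2 × 88.36 = 176.7.
Round up to the next whole participant.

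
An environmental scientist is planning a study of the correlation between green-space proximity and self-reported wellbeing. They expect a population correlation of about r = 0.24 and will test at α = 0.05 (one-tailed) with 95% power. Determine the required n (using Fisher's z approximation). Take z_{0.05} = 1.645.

n = 184

Fisher's z: C = ½·ln((1+r)/(1−r)) = ½·ln(1.6316) = 0.2448.
n = ((z_{α} + z_β)/C)² + 3.
(1.645 + 1.645) / 0.2448 = 3.290 / 0.2448 = 13.440.
n = 13.440² + 3 = 180.62 + 3 = 183.6.
Round up.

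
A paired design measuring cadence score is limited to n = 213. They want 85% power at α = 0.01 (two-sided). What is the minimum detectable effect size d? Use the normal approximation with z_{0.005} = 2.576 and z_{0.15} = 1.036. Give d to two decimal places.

d_min ≈ 0.25

For a single sample (or paired design) of n = 213: d_min = (z_{α/2} + z_β)/√n.
z-sum = 2.576 + 1.036 = 3.612.
d_min = 3.612 / √213 = 3.612 / 14.595 = 0.247.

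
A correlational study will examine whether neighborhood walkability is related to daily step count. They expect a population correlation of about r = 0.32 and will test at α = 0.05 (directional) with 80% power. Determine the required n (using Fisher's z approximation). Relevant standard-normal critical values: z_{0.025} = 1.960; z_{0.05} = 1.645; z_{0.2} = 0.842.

Fisher's z: C = ½·ln((1+r)/(1−r)) = ½·ln(1.9412) = 0.3316.
n = ((z_{α} + z_β)/C)² + 3.
(1.645 + 0.842) / 0.3316 = 2.487 / 0.3316 = 7.500.
n = 7.500² + 3 = 56.25 + 3 = 59.2.
Round up.

n = 60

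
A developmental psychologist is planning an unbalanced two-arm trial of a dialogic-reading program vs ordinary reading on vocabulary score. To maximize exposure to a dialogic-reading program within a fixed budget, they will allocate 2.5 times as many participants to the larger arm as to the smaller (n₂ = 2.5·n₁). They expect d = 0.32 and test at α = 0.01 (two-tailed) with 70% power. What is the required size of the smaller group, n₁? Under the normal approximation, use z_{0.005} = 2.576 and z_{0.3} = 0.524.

With allocation ratio k = n₂/n₁ = 2.5, Var(x̄₁−x̄₂) = σ²(1/n₁ + 1/(k·n₁)) = σ²·(k+1)/(k·n₁).
So n₁ = (1 + 1/k)·((z_{α/2} + z_β)/d)² = 1.400 × (3.100/0.32)².
n₁ = 1.400 × 93.85 = 131.4.
Round up: n₁ = 132, giving n₂ = 2.5 × 132 = 330.

n₁ = 132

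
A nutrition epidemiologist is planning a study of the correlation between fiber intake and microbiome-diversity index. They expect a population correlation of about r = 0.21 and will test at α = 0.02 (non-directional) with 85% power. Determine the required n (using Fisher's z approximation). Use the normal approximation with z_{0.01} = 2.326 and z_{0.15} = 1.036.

Fisher's z: C = ½·ln((1+r)/(1−r)) = ½·ln(1.5316) = 0.2132.
n = ((z_{α/2} + z_β)/C)² + 3.
(2.326 + 1.036) / 0.2132 = 3.362 / 0.2132 = 15.769.
n = 15.769² + 3 = 248.67 + 3 = 251.7.
Round up.

n = 252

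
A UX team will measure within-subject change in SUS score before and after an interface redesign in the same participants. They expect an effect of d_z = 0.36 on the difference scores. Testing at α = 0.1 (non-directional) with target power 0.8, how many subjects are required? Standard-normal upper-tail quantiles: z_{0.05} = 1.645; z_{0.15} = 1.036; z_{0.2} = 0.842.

For a paired (one-sample on differences) test: n = ((z_{α/2} + z_β) / d)².
z_{α/2} + z_β = 1.645 + 0.842 = 2.487.
n = (2.487 / 0.36)² = 6.908² = 47.73.
Round up.

n = 48 pairs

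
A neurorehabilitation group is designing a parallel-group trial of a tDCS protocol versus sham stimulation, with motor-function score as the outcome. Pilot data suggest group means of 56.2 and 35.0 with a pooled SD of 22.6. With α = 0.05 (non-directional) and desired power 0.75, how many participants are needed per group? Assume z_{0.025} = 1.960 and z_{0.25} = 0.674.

n = 16 per group

Cohen's d = |M₁ − M₂| / SD_pooled = |56.2 − 35.0| / 22.6 = 21.2 / 22.6 = 0.938.
For two independent groups with equal n: n = 2·((z_{α/2} + z_β) / d)².
z_{α/2} + z_β = 1.960 + 0.674 = 2.634.
n = 2 × (2.634 / 0.938)² = 2 × 2.808² = 2 × 7.89 = 15.8.
Round up to the next whole participant.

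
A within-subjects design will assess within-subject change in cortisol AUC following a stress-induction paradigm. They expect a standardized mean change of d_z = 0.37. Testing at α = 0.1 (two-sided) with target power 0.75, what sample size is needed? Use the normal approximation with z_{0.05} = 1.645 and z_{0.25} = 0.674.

For a paired (one-sample on differences) test: n = ((z_{α/2} + z_β) / d)².
z_{α/2} + z_β = 1.645 + 0.674 = 2.319.
n = (2.319 / 0.37)² = 6.268² = 39.28.
Round up.

n = 40 pairs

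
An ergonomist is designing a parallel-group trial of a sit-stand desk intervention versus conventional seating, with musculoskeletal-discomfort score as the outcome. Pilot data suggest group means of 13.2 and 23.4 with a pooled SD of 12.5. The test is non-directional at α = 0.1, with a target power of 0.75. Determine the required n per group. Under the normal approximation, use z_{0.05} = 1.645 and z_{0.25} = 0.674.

n = 17 per group

Cohen's d = |M₁ − M₂| / SD_pooled = |13.2 − 23.4| / 12.5 = 10.2 / 12.5 = 0.816.
For two independent groups with equal n: n = 2·((z_{α/2} + z_β) / d)².
z_{α/2} + z_β = 1.645 + 0.674 = 2.319.
n = 2 × (2.319 / 0.816)² = 2 × 2.842² = 2 × 8.08 = 16.2.
Round up to the next whole participant.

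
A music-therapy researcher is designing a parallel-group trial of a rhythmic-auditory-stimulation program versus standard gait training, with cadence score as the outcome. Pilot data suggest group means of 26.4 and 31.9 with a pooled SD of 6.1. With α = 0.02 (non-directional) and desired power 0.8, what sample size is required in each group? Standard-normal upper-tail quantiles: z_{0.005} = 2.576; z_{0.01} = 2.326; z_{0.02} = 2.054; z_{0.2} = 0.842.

n = 25 per group

Cohen's d = |M₁ − M₂| / SD_pooled = |26.4 − 31.9| / 6.1 = 5.5 / 6.1 = 0.902.
For two independent groups with equal n: n = 2·((z_{α/2} + z_β) / d)².
z_{α/2} + z_β = 2.326 + 0.842 = 3.168.
n = 2 × (3.168 / 0.902)² = 2 × 3.512² = 2 × 12.34 = 24.7.
Round up to the next whole participant.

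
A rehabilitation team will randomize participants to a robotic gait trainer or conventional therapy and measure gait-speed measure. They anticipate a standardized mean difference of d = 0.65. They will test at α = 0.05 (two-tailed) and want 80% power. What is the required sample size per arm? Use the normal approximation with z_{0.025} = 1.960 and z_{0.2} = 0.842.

For two independent groups with equal n: n = 2·((z_{α/2} + z_β) / d)².
z_{α/2} + z_β = 1.960 + 0.842 = 2.802.
n = 2 × (2.802 / 0.65)² = 2 × 4.311² = 2 × 18.58 = 37.2.
Round up to the next whole participant.

n = 38 per group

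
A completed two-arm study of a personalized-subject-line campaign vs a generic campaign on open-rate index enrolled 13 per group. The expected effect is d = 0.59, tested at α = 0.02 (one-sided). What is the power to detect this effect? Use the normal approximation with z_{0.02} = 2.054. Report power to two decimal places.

For two equal groups, power = Φ(d·√(n/2) − z_{α}).
d·√(n/2) = 0.59 × √(13/2) = 0.59 × 2.550 = 1.504.
z_β = 1.504 − 2.054 = -0.550.
Power = Φ(-0.550) = 0.291.

power ≈ 0.29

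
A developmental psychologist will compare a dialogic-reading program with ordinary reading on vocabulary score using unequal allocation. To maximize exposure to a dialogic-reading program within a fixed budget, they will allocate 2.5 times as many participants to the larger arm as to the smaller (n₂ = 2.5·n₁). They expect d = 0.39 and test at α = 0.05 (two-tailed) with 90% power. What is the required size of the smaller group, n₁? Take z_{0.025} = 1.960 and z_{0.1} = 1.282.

With allocation ratio k = n₂/n₁ = 2.5, Var(x̄₁−x̄₂) = σ²(1/n₁ + 1/(k·n₁)) = σ²·(k+1)/(k·n₁).
So n₁ = (1 + 1/k)·((z_{α/2} + z_β)/d)² = 1.400 × (3.242/0.39)².
n₁ = 1.400 × 69.10 = 96.7.
Round up: n₁ = 97, giving n₂ = ⌈2.5 × 97⌉ = ⌈242.5⌉ = 243.

n₁ = 97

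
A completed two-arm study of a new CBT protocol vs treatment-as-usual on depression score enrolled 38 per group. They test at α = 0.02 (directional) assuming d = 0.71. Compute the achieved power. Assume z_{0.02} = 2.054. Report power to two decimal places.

power ≈ 0.85

For two equal groups, power = Φ(d·√(n/2) − z_{α}).
d·√(n/2) = 0.71 × √(38/2) = 0.71 × 4.359 = 3.095.
z_β = 3.095 − 2.054 = 1.041.
Power = Φ(1.041) = 0.851.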